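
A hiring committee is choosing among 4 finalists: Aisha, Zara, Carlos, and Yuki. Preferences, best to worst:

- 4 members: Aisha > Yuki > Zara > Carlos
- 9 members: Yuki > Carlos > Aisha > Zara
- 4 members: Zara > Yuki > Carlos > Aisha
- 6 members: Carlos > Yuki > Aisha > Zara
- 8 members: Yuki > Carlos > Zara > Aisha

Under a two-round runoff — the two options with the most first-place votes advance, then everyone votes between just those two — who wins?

Yuki

Round 1 first-place votes: Aisha 4, Zara 4, Carlos 6, Yuki 17.
Yuki and Carlos advance.
Runoff: Yuki is preferred to Carlos by 25 voters; Carlos by 6.
Yuki wins the runoff.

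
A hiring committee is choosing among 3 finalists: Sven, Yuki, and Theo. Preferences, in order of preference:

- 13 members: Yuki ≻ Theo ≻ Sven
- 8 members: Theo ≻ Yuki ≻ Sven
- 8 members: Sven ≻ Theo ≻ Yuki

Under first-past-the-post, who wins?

First-place votes: Sven 8, Yuki 13, Theo 8.
Yuki has the most first-place votes.

Yuki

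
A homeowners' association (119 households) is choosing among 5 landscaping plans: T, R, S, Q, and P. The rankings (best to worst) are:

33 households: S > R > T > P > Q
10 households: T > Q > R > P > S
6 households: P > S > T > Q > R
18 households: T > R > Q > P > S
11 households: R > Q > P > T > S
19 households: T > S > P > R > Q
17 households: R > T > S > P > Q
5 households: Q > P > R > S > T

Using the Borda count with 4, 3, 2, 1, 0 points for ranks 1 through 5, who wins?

T: 33·2 + 10·4 + 6·2 + 18·4 + 11·1 + 19·4 + 17·3 + 5·0 = 328
R: 33·3 + 10·2 + 6·0 + 18·3 + 11·4 + 19·1 + 17·4 + 5·2 = 314
S: 33·4 + 10·0 + 6·3 + 18·0 + 11·0 + 19·3 + 17·2 + 5·1 = 246
Q: 33·0 + 10·3 + 6·1 + 18·2 + 11·3 + 19·0 + 17·0 + 5·4 = 125
P: 33·1 + 10·1 + 6·4 + 18·1 + 11·2 + 19·2 + 17·1 + 5·3 = 177
T has the highest Borda score (328).

T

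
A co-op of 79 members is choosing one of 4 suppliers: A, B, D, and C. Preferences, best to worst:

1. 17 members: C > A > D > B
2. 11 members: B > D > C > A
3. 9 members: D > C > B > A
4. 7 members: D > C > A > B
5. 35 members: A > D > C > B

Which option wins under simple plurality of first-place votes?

A

First-place votes: A 35, B 11, D 16, C 17.
A has the most first-place votes.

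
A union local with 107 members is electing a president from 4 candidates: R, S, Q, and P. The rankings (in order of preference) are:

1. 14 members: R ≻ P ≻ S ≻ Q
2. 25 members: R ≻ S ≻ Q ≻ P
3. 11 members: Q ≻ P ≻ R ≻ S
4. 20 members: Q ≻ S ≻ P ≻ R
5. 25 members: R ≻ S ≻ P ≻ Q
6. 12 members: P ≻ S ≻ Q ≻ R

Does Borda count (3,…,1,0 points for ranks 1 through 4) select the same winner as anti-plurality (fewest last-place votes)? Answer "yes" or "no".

Borda — scores: R 203, S 178, Q 130, P 131. Winner: R.
Anti-plurality — last-place votes: R 32, S 11, Q 39, P 25. Winner: S.
The two methods disagree.

no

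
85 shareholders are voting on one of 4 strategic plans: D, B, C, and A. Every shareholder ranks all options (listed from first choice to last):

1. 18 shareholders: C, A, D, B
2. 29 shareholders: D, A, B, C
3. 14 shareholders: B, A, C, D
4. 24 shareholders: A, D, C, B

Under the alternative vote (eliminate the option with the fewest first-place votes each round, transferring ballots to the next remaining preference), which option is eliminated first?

B

Round 1: D 29, B 14, C 18, A 24. Eliminate B.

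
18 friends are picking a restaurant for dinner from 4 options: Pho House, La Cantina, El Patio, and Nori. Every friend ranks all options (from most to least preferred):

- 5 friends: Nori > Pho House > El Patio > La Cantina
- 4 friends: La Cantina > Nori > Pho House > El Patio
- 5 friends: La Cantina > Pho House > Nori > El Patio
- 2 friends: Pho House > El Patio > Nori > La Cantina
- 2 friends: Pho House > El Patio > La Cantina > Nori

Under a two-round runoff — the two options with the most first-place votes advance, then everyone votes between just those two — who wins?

La Cantina

Round 1 first-place votes: Pho House 4, La Cantina 9, El Patio 0, Nori 5.
La Cantina and Nori advance.
Runoff: La Cantina is preferred to Nori by 11 voters; Nori by 7.
La Cantina wins the runoff.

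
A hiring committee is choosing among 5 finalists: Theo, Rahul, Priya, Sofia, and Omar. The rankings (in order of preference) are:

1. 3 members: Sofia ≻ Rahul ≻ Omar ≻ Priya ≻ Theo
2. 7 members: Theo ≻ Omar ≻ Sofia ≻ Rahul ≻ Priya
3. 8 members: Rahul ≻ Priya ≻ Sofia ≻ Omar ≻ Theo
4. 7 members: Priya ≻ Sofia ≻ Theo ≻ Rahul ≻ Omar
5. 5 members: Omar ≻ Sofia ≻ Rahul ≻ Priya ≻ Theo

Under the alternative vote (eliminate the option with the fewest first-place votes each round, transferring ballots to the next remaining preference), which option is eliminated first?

Sofia

Round 1: Theo 7, Rahul 8, Priya 7, Sofia 3, Omar 5. Eliminate Sofia.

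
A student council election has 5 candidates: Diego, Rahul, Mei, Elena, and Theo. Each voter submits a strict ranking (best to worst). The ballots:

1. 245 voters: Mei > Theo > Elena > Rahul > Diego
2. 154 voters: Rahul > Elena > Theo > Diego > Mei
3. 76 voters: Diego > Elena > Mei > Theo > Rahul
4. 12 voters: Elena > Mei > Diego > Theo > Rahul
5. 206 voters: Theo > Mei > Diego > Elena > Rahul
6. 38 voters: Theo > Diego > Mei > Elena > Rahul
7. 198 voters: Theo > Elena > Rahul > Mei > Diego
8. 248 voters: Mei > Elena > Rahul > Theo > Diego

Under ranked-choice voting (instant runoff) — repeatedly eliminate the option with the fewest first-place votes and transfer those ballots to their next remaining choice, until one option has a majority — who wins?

Theo

Round 1: Diego 76, Rahul 154, Mei 493, Elena 12, Theo 442. Eliminate Elena.
Round 2: Diego 76, Rahul 154, Mei 505, Theo 442. Eliminate Diego.
Round 3: Rahul 154, Mei 581, Theo 442. Eliminate Rahul.
Round 4: Mei 581, Theo 596. Theo has a majority.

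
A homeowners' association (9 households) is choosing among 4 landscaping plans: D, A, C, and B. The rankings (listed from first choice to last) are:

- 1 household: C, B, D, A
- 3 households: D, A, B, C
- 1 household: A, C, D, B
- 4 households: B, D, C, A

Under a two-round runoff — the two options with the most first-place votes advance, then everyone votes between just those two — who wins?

Round 1 first-place votes: D 3, A 1, C 1, B 4.
B and D advance.
Runoff: B is preferred to D by 5 voters; D by 4.
B wins the runoff.

B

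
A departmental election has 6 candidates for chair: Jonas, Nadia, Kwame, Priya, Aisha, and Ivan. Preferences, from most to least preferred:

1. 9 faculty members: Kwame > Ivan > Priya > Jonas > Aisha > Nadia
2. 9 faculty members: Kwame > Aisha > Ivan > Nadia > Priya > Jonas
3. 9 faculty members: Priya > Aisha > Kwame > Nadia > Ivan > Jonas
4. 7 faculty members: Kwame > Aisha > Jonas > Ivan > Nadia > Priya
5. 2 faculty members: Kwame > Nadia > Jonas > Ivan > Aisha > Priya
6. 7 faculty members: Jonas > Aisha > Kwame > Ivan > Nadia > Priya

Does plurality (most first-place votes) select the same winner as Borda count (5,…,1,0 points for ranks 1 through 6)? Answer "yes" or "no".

Plurality — first-place votes: Jonas 7, Nadia 0, Kwame 27, Priya 9, Aisha 0, Ivan 0. Winner: Kwame.
Borda — scores: Jonas 80, Nadia 58, Kwame 183, Priya 81, Aisha 139, Ivan 104. Winner: Kwame.
The two methods agree.

yes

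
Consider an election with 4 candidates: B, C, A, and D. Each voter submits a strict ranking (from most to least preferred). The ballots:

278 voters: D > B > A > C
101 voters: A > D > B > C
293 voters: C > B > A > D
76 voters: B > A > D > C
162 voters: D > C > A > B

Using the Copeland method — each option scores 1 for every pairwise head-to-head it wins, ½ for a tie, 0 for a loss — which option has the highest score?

D

B: beats A; ties C; loses to D → score 1.5.
C: ties B and A; loses to D → score 1.
A: beats D; ties C; loses to B → score 1.5.
D: beats B and C; loses to A → score 2.
D has the best pairwise record.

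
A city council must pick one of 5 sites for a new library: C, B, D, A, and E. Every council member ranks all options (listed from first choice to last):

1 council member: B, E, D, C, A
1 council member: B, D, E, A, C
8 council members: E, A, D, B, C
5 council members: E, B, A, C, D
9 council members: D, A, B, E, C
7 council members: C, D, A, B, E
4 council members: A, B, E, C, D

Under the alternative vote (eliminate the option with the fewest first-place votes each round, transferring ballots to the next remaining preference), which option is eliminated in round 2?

Round 1: C 7, B 2, D 9, A 4, E 13. Eliminate B.
Round 2: C 7, D 10, A 4, E 14. Eliminate A.

A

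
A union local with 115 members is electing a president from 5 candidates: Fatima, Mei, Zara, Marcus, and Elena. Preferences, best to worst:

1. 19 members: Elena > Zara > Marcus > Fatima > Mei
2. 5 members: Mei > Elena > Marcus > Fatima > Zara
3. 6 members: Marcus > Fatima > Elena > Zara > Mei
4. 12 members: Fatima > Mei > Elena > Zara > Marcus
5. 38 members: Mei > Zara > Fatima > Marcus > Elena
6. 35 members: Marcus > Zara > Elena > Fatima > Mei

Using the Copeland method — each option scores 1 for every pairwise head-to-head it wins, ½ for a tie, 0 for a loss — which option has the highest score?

Fatima: beats Mei; loses to Zara, Marcus, and Elena → score 1.
Mei: loses to Fatima, Zara, Marcus, and Elena → score 0.
Zara: beats Fatima, Mei, Marcus, and Elena → score 4.
Marcus: beats Fatima, Mei, and Elena; loses to Zara → score 3.
Elena: beats Fatima and Mei; loses to Zara and Marcus → score 2.
Zara has the best pairwise record.

Zara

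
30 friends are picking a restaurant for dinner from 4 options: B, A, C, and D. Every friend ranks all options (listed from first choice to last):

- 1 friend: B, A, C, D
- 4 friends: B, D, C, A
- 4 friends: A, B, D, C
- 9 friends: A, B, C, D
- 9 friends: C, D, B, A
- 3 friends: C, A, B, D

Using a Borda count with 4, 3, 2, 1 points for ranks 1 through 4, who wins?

B: 1·4 + 4·4 + 4·3 + 9·3 + 9·2 + 3·2 = 83
A: 1·3 + 4·1 + 4·4 + 9·4 + 9·1 + 3·3 = 77
C: 1·2 + 4·2 + 4·1 + 9·2 + 9·4 + 3·4 = 80
D: 1·1 + 4·3 + 4·2 + 9·1 + 9·3 + 3·1 = 60
B has the highest Borda score (83).

B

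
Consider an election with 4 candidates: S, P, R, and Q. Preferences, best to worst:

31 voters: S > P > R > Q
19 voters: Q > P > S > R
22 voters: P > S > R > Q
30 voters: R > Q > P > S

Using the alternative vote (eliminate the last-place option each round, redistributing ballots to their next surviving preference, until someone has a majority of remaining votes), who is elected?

P

Round 1: S 31, P 22, R 30, Q 19. Eliminate Q.
Round 2: S 31, P 41, R 30. Eliminate R.
Round 3: S 31, P 71. P has a majority.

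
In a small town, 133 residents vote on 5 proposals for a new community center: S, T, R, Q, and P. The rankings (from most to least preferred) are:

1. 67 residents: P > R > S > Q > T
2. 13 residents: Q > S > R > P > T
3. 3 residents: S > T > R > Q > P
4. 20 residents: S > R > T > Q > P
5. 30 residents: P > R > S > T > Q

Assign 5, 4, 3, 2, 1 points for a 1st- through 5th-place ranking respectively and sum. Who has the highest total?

S: 67·3 + 13·4 + 3·5 + 20·5 + 30·3 = 458
T: 67·1 + 13·1 + 3·4 + 20·3 + 30·2 = 212
R: 67·4 + 13·3 + 3·3 + 20·4 + 30·4 = 516
Q: 67·2 + 13·5 + 3·2 + 20·2 + 30·1 = 275
P: 67·5 + 13·2 + 3·1 + 20·1 + 30·5 = 534
P has the highest Borda score (534).

P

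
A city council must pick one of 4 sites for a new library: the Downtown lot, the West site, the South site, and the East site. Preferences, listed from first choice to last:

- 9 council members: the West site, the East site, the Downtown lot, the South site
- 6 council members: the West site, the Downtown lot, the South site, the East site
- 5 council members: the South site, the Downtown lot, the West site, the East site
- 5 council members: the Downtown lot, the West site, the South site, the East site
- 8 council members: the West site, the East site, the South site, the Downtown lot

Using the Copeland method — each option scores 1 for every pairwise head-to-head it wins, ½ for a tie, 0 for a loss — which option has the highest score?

the Downtown lot: beats the South site; loses to the West site and the East site → score 1.
the West site: beats the Downtown lot, the South site, and the East site → score 3.
the South site: loses to the Downtown lot, the West site, and the East site → score 0.
the East site: beats the Downtown lot and the South site; loses to the West site → score 2.
the West site has the best pairwise record.

the West site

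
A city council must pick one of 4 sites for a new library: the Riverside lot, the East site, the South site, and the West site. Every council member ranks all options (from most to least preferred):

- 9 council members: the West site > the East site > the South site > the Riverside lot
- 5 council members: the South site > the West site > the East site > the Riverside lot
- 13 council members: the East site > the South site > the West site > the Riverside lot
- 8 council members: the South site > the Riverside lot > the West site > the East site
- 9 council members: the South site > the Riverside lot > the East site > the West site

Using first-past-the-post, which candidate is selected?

the South site

First-place votes: the Riverside lot 0, the East site 13, the South site 22, the West site 9.
the South site has the most first-place votes.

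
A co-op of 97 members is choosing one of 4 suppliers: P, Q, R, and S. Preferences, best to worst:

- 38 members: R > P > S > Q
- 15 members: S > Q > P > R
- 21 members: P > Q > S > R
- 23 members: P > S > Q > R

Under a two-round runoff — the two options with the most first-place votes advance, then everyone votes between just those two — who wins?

Round 1 first-place votes: P 44, Q 0, R 38, S 15.
P and R advance.
Runoff: P is preferred to R by 59 voters; R by 38.
P wins the runoff.

P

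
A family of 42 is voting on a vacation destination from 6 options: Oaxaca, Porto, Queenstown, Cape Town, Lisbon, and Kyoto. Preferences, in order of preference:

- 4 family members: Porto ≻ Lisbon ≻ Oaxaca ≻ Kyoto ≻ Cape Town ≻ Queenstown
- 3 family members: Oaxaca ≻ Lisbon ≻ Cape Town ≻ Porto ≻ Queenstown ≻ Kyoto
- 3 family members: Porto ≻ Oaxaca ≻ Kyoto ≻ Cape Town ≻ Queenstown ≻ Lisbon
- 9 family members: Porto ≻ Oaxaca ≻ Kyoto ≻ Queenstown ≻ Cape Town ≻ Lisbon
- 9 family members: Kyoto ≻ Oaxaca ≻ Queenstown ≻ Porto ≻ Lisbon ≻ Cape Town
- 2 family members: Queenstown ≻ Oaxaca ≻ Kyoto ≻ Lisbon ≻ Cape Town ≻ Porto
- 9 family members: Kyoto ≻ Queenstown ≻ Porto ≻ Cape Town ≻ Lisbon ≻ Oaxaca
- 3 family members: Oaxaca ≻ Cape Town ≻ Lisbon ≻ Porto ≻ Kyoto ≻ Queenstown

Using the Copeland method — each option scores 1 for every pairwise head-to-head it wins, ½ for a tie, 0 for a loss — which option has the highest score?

Porto

Oaxaca: beats Queenstown, Cape Town, Lisbon, and Kyoto; loses to Porto → score 4.
Porto: beats Oaxaca, Queenstown, Cape Town, Lisbon, and Kyoto → score 5.
Queenstown: beats Cape Town and Lisbon; loses to Oaxaca, Porto, and Kyoto → score 2.
Cape Town: beats Lisbon; loses to Oaxaca, Porto, Queenstown, and Kyoto → score 1.
Lisbon: loses to Oaxaca, Porto, Queenstown, Cape Town, and Kyoto → score 0.
Kyoto: beats Queenstown, Cape Town, and Lisbon; loses to Oaxaca and Porto → score 3.
Porto has the best pairwise record.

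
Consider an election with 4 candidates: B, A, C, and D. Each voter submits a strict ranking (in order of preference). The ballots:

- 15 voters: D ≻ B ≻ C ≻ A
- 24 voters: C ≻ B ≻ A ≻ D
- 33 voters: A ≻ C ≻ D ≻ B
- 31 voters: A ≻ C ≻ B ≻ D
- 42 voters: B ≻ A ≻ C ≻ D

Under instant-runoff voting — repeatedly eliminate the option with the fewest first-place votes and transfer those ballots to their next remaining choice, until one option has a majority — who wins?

Round 1: B 42, A 64, C 24, D 15. Eliminate D.
Round 2: B 57, A 64, C 24. Eliminate C.
Round 3: B 81, A 64. B has a majority.

B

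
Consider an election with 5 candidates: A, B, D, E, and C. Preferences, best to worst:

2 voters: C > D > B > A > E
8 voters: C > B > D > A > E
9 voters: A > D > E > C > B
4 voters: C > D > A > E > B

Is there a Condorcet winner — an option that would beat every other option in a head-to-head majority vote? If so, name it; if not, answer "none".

C

C vs A: 14–9 for C.
C vs B: 23–0 for C.
C vs D: 14–9 for C.
C vs E: 14–9 for C.
C beats every other option head-to-head.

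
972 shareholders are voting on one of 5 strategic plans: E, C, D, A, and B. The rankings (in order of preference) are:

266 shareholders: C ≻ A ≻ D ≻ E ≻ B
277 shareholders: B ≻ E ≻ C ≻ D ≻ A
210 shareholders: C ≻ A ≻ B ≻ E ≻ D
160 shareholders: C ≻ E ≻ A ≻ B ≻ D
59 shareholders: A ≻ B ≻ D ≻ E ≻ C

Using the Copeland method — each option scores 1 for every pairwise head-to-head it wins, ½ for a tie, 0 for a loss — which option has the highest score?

E: beats D; loses to C, A, and B → score 1.
C: beats E, D, A, and B → score 4.
D: loses to E, C, A, and B → score 0.
A: beats E, D, and B; loses to C → score 3.
B: beats E and D; loses to C and A → score 2.
C has the best pairwise record.

C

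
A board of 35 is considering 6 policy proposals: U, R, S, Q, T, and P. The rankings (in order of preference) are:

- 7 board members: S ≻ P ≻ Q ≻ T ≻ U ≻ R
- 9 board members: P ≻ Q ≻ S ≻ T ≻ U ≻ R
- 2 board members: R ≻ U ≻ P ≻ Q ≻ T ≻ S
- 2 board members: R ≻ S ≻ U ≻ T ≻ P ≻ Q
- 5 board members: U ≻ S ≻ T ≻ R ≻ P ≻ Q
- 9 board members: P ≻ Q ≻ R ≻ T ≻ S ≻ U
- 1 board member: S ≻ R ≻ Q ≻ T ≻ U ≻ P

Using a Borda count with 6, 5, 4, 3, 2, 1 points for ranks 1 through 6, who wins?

P

U: 7·2 + 9·2 + 2·5 + 2·4 + 5·6 + 9·1 + 1·2 = 91
R: 7·1 + 9·1 + 2·6 + 2·6 + 5·3 + 9·4 + 1·5 = 96
S: 7·6 + 9·4 + 2·1 + 2·5 + 5·5 + 9·2 + 1·6 = 139
Q: 7·4 + 9·5 + 2·3 + 2·1 + 5·1 + 9·5 + 1·4 = 135
T: 7·3 + 9·3 + 2·2 + 2·3 + 5·4 + 9·3 + 1·3 = 108
P: 7·5 + 9·6 + 2·4 + 2·2 + 5·2 + 9·6 + 1·1 = 166
P has the highest Borda score (166).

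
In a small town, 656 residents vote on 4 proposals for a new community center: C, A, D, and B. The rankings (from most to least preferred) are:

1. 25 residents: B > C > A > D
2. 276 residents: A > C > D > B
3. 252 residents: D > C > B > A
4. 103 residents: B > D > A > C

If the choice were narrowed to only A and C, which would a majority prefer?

Voters preferring A to C: 379; preferring C to A: 277.
A wins the head-to-head.

A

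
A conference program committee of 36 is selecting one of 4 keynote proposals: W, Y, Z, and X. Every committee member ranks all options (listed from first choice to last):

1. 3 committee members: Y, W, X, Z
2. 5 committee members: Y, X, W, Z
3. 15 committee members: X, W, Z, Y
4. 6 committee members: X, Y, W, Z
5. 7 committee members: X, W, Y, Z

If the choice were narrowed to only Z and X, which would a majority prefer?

Voters preferring Z to X: 0; preferring X to Z: 36.
X wins the head-to-head.

X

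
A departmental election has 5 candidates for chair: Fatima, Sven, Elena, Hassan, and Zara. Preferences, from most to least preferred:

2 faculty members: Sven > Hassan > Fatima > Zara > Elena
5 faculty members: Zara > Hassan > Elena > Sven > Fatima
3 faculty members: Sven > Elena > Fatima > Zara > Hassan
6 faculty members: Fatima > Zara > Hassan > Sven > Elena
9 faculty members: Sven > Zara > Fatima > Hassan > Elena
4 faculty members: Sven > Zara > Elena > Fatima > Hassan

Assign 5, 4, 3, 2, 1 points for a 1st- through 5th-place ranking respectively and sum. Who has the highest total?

Sven

Fatima: 2·3 + 5·1 + 3·3 + 6·5 + 9·3 + 4·2 = 85
Sven: 2·5 + 5·2 + 3·5 + 6·2 + 9·5 + 4·5 = 112
Elena: 2·1 + 5·3 + 3·4 + 6·1 + 9·1 + 4·3 = 56
Hassan: 2·4 + 5·4 + 3·1 + 6·3 + 9·2 + 4·1 = 71
Zara: 2·2 + 5·5 + 3·2 + 6·4 + 9·4 + 4·4 = 111
Sven has the highest Borda score (112).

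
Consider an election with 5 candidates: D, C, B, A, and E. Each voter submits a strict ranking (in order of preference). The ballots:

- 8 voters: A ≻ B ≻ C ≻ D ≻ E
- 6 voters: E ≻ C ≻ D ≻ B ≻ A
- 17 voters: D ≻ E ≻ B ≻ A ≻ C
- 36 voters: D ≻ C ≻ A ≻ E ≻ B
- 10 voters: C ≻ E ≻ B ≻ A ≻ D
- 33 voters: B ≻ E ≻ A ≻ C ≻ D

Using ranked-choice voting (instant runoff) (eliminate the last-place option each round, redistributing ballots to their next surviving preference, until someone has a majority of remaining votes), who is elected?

D

Round 1: D 53, C 10, B 33, A 8, E 6. Eliminate E.
Round 2: D 53, C 16, B 33, A 8. Eliminate A.
Round 3: D 53, C 16, B 41. Eliminate C.
Round 4: D 59, B 51. D has a majority.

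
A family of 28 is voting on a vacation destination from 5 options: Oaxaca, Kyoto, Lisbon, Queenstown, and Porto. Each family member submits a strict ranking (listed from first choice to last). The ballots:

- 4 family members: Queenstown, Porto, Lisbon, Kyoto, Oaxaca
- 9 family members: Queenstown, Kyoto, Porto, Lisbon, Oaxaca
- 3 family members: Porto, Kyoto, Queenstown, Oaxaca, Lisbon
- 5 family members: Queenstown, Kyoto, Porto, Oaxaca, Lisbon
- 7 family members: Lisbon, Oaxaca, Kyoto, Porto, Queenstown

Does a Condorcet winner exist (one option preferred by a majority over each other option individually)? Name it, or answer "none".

Queenstown

Queenstown vs Oaxaca: 21–7 for Queenstown.
Queenstown vs Kyoto: 18–10 for Queenstown.
Queenstown vs Lisbon: 21–7 for Queenstown.
Queenstown vs Porto: 18–10 for Queenstown.
Queenstown beats every other option head-to-head.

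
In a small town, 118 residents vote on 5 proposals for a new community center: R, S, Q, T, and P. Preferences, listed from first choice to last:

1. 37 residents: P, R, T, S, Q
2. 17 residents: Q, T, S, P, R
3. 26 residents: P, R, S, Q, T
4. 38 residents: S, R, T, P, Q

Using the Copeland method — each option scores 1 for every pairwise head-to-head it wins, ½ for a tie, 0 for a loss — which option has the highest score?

R: beats S, Q, and T; loses to P → score 3.
S: beats Q and T; loses to R and P → score 2.
Q: loses to R, S, T, and P → score 0.
T: beats Q; loses to R, S, and P → score 1.
P: beats R, S, Q, and T → score 4.
P has the best pairwise record.

P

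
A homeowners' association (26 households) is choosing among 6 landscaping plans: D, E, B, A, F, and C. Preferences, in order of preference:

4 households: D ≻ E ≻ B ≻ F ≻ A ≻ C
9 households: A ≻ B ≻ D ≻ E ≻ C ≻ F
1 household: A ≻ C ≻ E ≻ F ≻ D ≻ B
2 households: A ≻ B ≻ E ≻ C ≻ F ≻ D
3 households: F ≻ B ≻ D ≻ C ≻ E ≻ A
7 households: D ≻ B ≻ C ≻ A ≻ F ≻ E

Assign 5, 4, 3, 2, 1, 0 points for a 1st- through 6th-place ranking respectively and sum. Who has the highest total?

B

D: 4·5 + 9·3 + 1·1 + 2·0 + 3·3 + 7·5 = 92
E: 4·4 + 9·2 + 1·3 + 2·3 + 3·1 + 7·0 = 46
B: 4·3 + 9·4 + 1·0 + 2·4 + 3·4 + 7·4 = 96
A: 4·1 + 9·5 + 1·5 + 2·5 + 3·0 + 7·2 = 78
F: 4·2 + 9·0 + 1·2 + 2·1 + 3·5 + 7·1 = 34
C: 4·0 + 9·1 + 1·4 + 2·2 + 3·2 + 7·3 = 44
B has the highest Borda score (96).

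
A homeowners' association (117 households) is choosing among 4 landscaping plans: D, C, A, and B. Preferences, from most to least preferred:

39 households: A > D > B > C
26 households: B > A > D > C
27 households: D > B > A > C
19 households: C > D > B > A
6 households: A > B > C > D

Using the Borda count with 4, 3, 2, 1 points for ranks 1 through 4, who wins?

D: 39·3 + 26·2 + 27·4 + 19·3 + 6·1 = 340
C: 39·1 + 26·1 + 27·1 + 19·4 + 6·2 = 180
A: 39·4 + 26·3 + 27·2 + 19·1 + 6·4 = 331
B: 39·2 + 26·4 + 27·3 + 19·2 + 6·3 = 319
D has the highest Borda score (340).

D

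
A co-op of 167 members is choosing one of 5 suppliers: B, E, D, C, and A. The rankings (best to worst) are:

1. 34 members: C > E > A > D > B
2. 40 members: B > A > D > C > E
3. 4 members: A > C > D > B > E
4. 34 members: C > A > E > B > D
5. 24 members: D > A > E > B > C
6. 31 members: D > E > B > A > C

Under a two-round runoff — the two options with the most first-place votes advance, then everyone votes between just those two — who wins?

Round 1 first-place votes: B 40, E 0, D 55, C 68, A 4.
C and D advance.
Runoff: C is preferred to D by 72 voters; D by 95.
D wins the runoff.

D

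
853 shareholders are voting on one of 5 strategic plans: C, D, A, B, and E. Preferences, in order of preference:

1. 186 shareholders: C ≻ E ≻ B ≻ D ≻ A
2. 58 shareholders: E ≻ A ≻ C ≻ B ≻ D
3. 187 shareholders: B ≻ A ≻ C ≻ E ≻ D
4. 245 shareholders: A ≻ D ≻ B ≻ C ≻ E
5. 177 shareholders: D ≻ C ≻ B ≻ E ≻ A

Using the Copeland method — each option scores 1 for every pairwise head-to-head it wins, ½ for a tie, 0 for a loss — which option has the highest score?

B

C: beats D and E; loses to A and B → score 2.
D: loses to C, A, B, and E → score 0.
A: beats C, D, and E; loses to B → score 3.
B: beats C, D, A, and E → score 4.
E: beats D; loses to C, A, and B → score 1.
B has the best pairwise record.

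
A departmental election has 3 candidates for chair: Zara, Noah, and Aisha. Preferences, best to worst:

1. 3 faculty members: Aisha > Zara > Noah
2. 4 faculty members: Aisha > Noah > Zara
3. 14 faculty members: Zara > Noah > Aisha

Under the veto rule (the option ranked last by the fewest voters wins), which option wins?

Last-place votes: Zara 4, Noah 3, Aisha 14.
Noah is ranked last by the fewest voters, so Noah wins.

Noah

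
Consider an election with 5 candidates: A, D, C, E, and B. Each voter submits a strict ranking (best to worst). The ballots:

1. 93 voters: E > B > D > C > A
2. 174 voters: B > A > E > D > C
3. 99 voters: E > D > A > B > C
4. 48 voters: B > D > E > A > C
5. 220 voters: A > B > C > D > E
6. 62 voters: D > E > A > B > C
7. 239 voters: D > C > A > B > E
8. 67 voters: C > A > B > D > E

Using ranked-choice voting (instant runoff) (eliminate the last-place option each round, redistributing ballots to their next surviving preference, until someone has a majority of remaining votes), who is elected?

B

Round 1: A 220, D 301, C 67, E 192, B 222. Eliminate C.
Round 2: A 287, D 301, E 192, B 222. Eliminate E.
Round 3: A 287, D 400, B 315. Eliminate A.
Round 4: D 400, B 602. B has a majority.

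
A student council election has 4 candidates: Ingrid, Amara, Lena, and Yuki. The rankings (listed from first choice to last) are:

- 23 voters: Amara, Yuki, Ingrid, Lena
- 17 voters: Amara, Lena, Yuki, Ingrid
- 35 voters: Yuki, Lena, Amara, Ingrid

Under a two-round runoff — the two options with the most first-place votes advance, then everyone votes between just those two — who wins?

Round 1 first-place votes: Ingrid 0, Amara 40, Lena 0, Yuki 35.
Amara and Yuki advance.
Runoff: Amara is preferred to Yuki by 40 voters; Yuki by 35.
Amara wins the runoff.

Amara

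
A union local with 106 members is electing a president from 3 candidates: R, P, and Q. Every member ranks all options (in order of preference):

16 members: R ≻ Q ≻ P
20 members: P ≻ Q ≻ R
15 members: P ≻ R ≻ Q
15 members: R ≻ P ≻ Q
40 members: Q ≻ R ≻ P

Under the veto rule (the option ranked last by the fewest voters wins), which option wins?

R

Last-place votes: R 20, P 56, Q 30.
R is ranked last by the fewest voters, so R wins.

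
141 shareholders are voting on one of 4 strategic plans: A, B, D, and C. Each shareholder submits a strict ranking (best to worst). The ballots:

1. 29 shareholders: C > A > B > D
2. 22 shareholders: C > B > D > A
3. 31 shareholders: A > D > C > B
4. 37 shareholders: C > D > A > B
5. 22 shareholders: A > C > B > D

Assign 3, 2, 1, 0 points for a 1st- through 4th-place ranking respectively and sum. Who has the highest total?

A: 29·2 + 22·0 + 31·3 + 37·1 + 22·3 = 254
B: 29·1 + 22·2 + 31·0 + 37·0 + 22·1 = 95
D: 29·0 + 22·1 + 31·2 + 37·2 + 22·0 = 158
C: 29·3 + 22·3 + 31·1 + 37·3 + 22·2 = 339
C has the highest Borda score (339).

C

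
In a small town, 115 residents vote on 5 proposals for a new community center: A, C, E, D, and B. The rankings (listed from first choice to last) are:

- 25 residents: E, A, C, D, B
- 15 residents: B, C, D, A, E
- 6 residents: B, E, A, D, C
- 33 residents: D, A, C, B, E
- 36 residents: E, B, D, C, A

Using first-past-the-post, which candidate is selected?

First-place votes: A 0, C 0, E 61, D 33, B 21.
E has the most first-place votes.

E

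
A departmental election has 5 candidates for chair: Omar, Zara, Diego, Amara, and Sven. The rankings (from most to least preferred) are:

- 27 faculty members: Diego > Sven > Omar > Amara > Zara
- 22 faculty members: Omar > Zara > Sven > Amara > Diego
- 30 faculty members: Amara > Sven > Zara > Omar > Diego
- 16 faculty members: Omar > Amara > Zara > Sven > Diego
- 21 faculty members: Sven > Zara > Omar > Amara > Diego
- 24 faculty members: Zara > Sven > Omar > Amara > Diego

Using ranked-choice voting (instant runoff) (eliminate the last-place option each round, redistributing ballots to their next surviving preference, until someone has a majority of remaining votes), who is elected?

Zara

Round 1: Omar 38, Zara 24, Diego 27, Amara 30, Sven 21. Eliminate Sven.
Round 2: Omar 38, Zara 45, Diego 27, Amara 30. Eliminate Diego.
Round 3: Omar 65, Zara 45, Amara 30. Eliminate Amara.
Round 4: Omar 65, Zara 75. Zara has a majority.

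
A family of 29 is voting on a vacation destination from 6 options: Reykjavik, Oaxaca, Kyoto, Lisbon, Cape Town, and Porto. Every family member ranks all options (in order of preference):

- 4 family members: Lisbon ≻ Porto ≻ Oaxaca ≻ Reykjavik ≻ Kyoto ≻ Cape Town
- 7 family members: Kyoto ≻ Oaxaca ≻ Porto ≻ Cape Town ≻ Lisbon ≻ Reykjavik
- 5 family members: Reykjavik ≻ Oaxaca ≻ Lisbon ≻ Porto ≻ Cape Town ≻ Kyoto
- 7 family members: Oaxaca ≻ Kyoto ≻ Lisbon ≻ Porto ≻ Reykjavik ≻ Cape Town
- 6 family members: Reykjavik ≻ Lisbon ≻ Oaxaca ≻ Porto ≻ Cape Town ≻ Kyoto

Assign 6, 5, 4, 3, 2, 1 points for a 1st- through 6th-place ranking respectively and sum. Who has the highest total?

Reykjavik: 4·3 + 7·1 + 5·6 + 7·2 + 6·6 = 99
Oaxaca: 4·4 + 7·5 + 5·5 + 7·6 + 6·4 = 142
Kyoto: 4·2 + 7·6 + 5·1 + 7·5 + 6·1 = 96
Lisbon: 4·6 + 7·2 + 5·4 + 7·4 + 6·5 = 116
Cape Town: 4·1 + 7·3 + 5·2 + 7·1 + 6·2 = 54
Porto: 4·5 + 7·4 + 5·3 + 7·3 + 6·3 = 102
Oaxaca has the highest Borda score (142).

Oaxaca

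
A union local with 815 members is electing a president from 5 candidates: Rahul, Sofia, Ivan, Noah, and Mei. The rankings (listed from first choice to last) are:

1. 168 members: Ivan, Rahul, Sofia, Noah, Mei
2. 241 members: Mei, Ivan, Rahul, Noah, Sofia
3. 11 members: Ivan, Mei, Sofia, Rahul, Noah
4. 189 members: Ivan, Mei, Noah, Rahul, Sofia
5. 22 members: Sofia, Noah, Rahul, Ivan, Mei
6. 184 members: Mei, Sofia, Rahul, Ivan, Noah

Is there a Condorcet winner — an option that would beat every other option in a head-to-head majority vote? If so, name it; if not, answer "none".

Mei

Mei vs Rahul: 625–190 for Mei.
Mei vs Sofia: 625–190 for Mei.
Mei vs Ivan: 425–390 for Mei.
Mei vs Noah: 625–190 for Mei.
Mei beats every other option head-to-head.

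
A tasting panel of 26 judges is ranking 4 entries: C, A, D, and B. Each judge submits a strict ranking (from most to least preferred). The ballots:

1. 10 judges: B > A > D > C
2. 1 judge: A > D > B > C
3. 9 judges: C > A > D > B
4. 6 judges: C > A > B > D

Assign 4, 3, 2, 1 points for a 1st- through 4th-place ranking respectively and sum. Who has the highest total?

A

C: 10·1 + 1·1 + 9·4 + 6·4 = 71
A: 10·3 + 1·4 + 9·3 + 6·3 = 79
D: 10·2 + 1·3 + 9·2 + 6·1 = 47
B: 10·4 + 1·2 + 9·1 + 6·2 = 63
A has the highest Borda score (79).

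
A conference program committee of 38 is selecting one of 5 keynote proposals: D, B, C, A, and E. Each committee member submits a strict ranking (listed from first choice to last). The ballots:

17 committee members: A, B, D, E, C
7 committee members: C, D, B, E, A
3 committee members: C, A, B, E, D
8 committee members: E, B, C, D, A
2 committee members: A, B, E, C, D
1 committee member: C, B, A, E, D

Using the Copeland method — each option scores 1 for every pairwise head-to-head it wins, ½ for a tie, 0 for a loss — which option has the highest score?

D: beats E; loses to B, C, and A → score 1.
B: beats D, C, and E; loses to A → score 3.
C: beats D; ties A; loses to B and E → score 1.5.
A: beats D, B, and E; ties C → score 3.5.
E: beats C; loses to D, B, and A → score 1.
A has the best pairwise record.

A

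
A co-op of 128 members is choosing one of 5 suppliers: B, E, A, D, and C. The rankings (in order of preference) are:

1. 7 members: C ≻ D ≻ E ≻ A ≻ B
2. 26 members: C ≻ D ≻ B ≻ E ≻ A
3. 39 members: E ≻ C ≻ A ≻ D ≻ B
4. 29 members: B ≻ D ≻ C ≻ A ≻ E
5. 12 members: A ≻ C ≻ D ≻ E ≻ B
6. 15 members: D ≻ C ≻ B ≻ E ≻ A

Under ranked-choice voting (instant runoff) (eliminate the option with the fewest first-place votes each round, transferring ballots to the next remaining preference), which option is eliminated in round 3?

Round 1: B 29, E 39, A 12, D 15, C 33. Eliminate A.
Round 2: B 29, E 39, D 15, C 45. Eliminate D.
Round 3: B 29, E 39, C 60. Eliminate B.

B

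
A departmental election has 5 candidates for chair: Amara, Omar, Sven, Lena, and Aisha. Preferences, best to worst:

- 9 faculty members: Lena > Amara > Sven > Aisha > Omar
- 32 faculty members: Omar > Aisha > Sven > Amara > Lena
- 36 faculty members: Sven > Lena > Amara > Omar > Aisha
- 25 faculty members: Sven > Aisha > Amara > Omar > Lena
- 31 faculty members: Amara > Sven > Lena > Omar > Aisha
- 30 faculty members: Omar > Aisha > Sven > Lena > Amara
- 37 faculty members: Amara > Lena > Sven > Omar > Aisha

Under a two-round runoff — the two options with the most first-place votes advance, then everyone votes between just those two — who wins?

Amara

Round 1 first-place votes: Amara 68, Omar 62, Sven 61, Lena 9, Aisha 0.
Amara and Omar advance.
Runoff: Amara is preferred to Omar by 138 voters; Omar by 62.
Amara wins the runoff.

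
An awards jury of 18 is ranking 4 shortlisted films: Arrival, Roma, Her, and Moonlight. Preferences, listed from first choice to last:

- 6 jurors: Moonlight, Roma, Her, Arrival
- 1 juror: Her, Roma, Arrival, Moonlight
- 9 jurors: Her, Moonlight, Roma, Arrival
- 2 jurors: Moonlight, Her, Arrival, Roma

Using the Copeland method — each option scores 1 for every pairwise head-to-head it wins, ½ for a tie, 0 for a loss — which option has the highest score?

Her

Arrival: loses to Roma, Her, and Moonlight → score 0.
Roma: beats Arrival; loses to Her and Moonlight → score 1.
Her: beats Arrival, Roma, and Moonlight → score 3.
Moonlight: beats Arrival and Roma; loses to Her → score 2.
Her has the best pairwise record.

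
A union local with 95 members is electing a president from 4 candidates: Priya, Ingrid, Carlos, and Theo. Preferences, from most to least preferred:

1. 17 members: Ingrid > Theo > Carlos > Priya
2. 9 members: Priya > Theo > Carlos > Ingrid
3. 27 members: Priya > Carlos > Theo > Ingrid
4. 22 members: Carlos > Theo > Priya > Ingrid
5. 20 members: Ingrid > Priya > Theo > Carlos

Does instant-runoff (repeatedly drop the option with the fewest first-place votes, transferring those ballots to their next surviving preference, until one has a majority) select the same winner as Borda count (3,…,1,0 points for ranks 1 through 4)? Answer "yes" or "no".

yes

Instant-runoff — R1 Priya 36, Ingrid 37, Carlos 22, Theo 0 (Theo out); R2 Priya 36, Ingrid 37, Carlos 22 (Carlos out); R3 Priya 58, Ingrid 37 (Priya winner). Winner: Priya.
Borda — scores: Priya 170, Ingrid 111, Carlos 146, Theo 143. Winner: Priya.
The two methods agree.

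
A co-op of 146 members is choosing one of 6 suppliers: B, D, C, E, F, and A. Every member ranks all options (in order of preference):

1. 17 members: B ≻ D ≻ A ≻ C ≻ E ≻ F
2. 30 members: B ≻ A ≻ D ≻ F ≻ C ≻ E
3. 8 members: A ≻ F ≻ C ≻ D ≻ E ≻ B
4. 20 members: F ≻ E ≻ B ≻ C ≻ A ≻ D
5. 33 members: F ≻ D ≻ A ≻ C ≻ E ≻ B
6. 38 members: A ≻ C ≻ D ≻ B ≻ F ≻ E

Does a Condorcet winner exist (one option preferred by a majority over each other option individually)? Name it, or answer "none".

A vs B: 79–67 for A.
A vs D: 96–50 for A.
A vs C: 126–20 for A.
A vs E: 126–20 for A.
A vs F: 93–53 for A.
A beats every other option head-to-head.

A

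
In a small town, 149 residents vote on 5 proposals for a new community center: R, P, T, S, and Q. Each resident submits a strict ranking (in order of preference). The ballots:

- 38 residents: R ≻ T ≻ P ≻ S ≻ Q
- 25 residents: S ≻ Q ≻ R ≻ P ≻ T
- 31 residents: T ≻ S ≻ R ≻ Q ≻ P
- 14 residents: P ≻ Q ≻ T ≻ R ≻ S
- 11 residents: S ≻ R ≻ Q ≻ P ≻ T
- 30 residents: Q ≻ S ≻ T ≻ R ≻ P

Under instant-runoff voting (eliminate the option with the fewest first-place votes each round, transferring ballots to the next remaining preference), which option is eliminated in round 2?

T

Round 1: R 38, P 14, T 31, S 36, Q 30. Eliminate P.
Round 2: R 38, T 31, S 36, Q 44. Eliminate T.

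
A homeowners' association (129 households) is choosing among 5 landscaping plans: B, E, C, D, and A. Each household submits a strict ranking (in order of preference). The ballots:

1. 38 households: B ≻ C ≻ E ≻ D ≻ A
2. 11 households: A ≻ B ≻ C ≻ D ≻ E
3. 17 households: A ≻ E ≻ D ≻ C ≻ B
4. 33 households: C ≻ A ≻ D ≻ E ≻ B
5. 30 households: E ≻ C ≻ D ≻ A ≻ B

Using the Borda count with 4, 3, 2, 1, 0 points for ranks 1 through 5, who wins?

C

B: 38·4 + 11·3 + 17·0 + 33·0 + 30·0 = 185
E: 38·2 + 11·0 + 17·3 + 33·1 + 30·4 = 280
C: 38·3 + 11·2 + 17·1 + 33·4 + 30·3 = 375
D: 38·1 + 11·1 + 17·2 + 33·2 + 30·2 = 209
A: 38·0 + 11·4 + 17·4 + 33·3 + 30·1 = 241
C has the highest Borda score (375).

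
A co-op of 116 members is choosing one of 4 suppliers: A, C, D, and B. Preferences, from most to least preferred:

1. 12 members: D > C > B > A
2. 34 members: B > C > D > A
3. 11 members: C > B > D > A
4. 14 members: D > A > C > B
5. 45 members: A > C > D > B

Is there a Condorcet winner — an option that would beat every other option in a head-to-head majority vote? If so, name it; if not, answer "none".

none

Checking pairwise contests:
D beats A 71–45.
A beats C 59–57.
C beats D 90–26.
A beats B 59–57.
Every option loses at least one head-to-head, so there is no Condorcet winner.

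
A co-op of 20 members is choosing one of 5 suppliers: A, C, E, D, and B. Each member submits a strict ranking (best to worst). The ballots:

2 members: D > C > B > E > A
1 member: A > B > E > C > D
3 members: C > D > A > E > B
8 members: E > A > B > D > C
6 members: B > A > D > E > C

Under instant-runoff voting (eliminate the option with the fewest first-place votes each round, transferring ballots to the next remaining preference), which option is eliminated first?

Round 1: A 1, C 3, E 8, D 2, B 6. Eliminate A.

A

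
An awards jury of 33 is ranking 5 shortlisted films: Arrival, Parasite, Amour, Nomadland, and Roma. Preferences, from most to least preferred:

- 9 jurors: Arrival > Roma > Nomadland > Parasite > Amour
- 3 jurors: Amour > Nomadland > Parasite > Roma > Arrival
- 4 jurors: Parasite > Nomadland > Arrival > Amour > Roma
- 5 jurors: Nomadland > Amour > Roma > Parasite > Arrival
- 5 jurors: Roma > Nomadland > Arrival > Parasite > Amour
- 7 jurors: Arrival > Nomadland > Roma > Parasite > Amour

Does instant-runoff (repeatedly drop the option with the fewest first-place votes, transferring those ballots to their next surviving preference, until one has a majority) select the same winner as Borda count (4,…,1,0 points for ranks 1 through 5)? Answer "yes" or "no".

Instant-runoff — R1 Arrival 16, Parasite 4, Amour 3, Nomadland 5, Roma 5 (Amour out); R2 Arrival 16, Parasite 4, Nomadland 8, Roma 5 (Parasite out); R3 Arrival 16, Nomadland 12, Roma 5 (Roma out); R4 Arrival 16, Nomadland 17 (Nomadland winner). Winner: Nomadland.
Borda — scores: Arrival 82, Parasite 48, Amour 31, Nomadland 95, Roma 74. Winner: Nomadland.
The two methods agree.

yes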